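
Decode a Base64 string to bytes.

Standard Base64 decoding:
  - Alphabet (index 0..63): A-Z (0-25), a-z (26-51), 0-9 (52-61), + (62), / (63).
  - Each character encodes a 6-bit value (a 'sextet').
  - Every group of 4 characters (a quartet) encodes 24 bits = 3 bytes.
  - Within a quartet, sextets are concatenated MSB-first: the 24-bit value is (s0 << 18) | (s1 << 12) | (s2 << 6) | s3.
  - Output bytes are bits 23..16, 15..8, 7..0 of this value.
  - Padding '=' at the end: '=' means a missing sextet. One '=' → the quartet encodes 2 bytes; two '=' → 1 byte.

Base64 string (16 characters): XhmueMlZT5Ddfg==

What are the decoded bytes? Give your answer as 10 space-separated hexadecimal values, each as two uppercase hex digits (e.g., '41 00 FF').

Answer: 5E 19 AE 78 C9 59 4F 90 DD 7E

Derivation:
After char 0 ('X'=23): chars_in_quartet=1 acc=0x17 bytes_emitted=0
After char 1 ('h'=33): chars_in_quartet=2 acc=0x5E1 bytes_emitted=0
After char 2 ('m'=38): chars_in_quartet=3 acc=0x17866 bytes_emitted=0
After char 3 ('u'=46): chars_in_quartet=4 acc=0x5E19AE -> emit 5E 19 AE, reset; bytes_emitted=3
After char 4 ('e'=30): chars_in_quartet=1 acc=0x1E bytes_emitted=3
After char 5 ('M'=12): chars_in_quartet=2 acc=0x78C bytes_emitted=3
After char 6 ('l'=37): chars_in_quartet=3 acc=0x1E325 bytes_emitted=3
After char 7 ('Z'=25): chars_in_quartet=4 acc=0x78C959 -> emit 78 C9 59, reset; bytes_emitted=6
After char 8 ('T'=19): chars_in_quartet=1 acc=0x13 bytes_emitted=6
After char 9 ('5'=57): chars_in_quartet=2 acc=0x4F9 bytes_emitted=6
After char 10 ('D'=3): chars_in_quartet=3 acc=0x13E43 bytes_emitted=6
After char 11 ('d'=29): chars_in_quartet=4 acc=0x4F90DD -> emit 4F 90 DD, reset; bytes_emitted=9
After char 12 ('f'=31): chars_in_quartet=1 acc=0x1F bytes_emitted=9
After char 13 ('g'=32): chars_in_quartet=2 acc=0x7E0 bytes_emitted=9
Padding '==': partial quartet acc=0x7E0 -> emit 7E; bytes_emitted=10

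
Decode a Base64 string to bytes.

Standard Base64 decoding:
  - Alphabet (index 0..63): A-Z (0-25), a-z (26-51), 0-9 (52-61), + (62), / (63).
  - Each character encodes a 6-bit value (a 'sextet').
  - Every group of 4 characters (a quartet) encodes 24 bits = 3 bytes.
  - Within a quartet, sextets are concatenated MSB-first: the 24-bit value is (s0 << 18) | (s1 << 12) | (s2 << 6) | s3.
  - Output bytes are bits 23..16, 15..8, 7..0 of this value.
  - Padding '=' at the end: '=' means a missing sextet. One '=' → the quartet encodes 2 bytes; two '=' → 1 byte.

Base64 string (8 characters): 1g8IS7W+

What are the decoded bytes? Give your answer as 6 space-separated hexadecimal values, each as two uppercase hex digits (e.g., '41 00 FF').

Answer: D6 0F 08 4B B5 BE

Derivation:
After char 0 ('1'=53): chars_in_quartet=1 acc=0x35 bytes_emitted=0
After char 1 ('g'=32): chars_in_quartet=2 acc=0xD60 bytes_emitted=0
After char 2 ('8'=60): chars_in_quartet=3 acc=0x3583C bytes_emitted=0
After char 3 ('I'=8): chars_in_quartet=4 acc=0xD60F08 -> emit D6 0F 08, reset; bytes_emitted=3
After char 4 ('S'=18): chars_in_quartet=1 acc=0x12 bytes_emitted=3
After char 5 ('7'=59): chars_in_quartet=2 acc=0x4BB bytes_emitted=3
After char 6 ('W'=22): chars_in_quartet=3 acc=0x12ED6 bytes_emitted=3
After char 7 ('+'=62): chars_in_quartet=4 acc=0x4BB5BE -> emit 4B B5 BE, reset; bytes_emitted=6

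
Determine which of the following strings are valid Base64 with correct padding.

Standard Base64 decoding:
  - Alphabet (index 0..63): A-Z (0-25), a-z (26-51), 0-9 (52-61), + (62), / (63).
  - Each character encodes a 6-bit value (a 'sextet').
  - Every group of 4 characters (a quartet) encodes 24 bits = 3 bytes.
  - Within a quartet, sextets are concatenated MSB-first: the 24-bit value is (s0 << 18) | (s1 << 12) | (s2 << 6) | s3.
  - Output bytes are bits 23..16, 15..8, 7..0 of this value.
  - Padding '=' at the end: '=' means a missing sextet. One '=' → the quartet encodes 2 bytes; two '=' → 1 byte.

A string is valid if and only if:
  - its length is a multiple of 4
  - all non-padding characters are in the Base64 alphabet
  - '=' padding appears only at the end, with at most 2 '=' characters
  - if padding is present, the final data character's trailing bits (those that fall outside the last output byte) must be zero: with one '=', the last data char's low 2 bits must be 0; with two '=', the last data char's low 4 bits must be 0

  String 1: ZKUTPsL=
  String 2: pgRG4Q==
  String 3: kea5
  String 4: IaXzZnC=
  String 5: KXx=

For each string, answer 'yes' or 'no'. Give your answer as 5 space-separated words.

String 1: 'ZKUTPsL=' → invalid (bad trailing bits)
String 2: 'pgRG4Q==' → valid
String 3: 'kea5' → valid
String 4: 'IaXzZnC=' → invalid (bad trailing bits)
String 5: 'KXx=' → invalid (bad trailing bits)

Answer: no yes yes no no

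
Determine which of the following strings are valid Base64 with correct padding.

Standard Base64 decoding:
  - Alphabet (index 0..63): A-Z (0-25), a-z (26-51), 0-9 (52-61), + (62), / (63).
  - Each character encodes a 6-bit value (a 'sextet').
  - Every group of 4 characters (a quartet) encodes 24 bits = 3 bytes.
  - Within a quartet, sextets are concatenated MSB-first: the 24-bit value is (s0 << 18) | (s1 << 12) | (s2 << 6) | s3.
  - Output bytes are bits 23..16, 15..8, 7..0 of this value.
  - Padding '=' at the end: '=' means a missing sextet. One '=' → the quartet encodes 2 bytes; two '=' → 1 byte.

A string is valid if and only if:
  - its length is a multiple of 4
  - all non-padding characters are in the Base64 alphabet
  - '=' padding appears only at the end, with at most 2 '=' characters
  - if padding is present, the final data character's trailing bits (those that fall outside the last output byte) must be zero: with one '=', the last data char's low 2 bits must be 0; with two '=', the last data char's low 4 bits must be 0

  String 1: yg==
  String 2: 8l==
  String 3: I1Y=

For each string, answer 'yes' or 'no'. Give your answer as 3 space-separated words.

String 1: 'yg==' → valid
String 2: '8l==' → invalid (bad trailing bits)
String 3: 'I1Y=' → valid

Answer: yes no yes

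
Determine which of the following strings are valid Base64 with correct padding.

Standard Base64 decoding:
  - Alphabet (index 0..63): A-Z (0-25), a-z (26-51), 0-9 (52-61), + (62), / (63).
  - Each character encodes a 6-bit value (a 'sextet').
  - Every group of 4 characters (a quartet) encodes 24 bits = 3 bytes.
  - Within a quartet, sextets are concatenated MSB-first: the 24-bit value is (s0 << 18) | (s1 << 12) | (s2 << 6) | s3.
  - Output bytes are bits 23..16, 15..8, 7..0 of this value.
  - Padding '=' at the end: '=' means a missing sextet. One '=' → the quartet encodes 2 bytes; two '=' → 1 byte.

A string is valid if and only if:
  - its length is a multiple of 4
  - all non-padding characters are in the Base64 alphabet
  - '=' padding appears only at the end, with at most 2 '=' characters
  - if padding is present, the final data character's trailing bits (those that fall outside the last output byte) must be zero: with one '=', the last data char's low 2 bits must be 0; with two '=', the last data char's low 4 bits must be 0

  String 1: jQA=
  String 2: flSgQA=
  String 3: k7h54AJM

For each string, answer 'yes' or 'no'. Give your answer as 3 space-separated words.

Answer: yes no yes

Derivation:
String 1: 'jQA=' → valid
String 2: 'flSgQA=' → invalid (len=7 not mult of 4)
String 3: 'k7h54AJM' → valid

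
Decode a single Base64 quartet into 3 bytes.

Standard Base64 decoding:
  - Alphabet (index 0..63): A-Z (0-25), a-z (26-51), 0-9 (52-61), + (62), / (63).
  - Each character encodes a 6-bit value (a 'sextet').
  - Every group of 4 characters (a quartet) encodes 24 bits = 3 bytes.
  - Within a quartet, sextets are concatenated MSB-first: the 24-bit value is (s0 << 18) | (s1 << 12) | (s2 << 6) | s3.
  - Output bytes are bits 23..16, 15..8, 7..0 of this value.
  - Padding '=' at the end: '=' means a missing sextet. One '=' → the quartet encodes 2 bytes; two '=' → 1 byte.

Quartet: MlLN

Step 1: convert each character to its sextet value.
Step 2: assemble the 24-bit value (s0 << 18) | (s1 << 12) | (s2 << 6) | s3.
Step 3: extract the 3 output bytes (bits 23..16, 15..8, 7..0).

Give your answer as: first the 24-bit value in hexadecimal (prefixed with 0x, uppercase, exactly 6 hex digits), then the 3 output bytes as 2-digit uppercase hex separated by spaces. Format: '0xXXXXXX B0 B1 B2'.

Sextets: M=12, l=37, L=11, N=13
24-bit: (12<<18) | (37<<12) | (11<<6) | 13
      = 0x300000 | 0x025000 | 0x0002C0 | 0x00000D
      = 0x3252CD
Bytes: (v>>16)&0xFF=32, (v>>8)&0xFF=52, v&0xFF=CD

Answer: 0x3252CD 32 52 CD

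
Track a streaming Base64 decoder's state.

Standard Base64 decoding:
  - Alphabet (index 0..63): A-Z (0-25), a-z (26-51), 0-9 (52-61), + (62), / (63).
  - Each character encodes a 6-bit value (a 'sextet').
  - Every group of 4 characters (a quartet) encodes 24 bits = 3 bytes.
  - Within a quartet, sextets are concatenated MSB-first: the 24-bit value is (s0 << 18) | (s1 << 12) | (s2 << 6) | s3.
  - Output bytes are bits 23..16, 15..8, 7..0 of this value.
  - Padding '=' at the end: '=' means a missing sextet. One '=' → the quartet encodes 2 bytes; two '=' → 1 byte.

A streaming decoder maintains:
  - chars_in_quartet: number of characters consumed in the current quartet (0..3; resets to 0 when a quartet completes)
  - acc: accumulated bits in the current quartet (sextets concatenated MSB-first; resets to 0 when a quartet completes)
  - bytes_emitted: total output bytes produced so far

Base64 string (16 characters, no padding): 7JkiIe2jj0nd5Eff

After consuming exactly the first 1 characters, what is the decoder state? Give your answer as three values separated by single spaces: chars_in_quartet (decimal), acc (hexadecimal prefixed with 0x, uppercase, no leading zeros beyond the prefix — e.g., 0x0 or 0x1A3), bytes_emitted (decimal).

After char 0 ('7'=59): chars_in_quartet=1 acc=0x3B bytes_emitted=0

Answer: 1 0x3B 0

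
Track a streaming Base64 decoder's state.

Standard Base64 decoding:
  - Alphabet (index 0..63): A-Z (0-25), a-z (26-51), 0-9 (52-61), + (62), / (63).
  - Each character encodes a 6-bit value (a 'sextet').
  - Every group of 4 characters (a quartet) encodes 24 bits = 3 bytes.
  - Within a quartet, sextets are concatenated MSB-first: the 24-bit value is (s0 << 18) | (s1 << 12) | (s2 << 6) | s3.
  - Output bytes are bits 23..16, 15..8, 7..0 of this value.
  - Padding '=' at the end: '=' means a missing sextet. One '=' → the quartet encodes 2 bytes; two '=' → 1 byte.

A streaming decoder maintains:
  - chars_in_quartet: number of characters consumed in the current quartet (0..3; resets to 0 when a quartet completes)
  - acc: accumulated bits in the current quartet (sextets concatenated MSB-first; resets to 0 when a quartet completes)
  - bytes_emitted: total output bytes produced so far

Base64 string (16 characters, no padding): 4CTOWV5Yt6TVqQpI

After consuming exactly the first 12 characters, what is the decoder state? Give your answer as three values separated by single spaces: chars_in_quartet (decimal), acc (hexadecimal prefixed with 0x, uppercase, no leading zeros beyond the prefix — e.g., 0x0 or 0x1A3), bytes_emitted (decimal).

After char 0 ('4'=56): chars_in_quartet=1 acc=0x38 bytes_emitted=0
After char 1 ('C'=2): chars_in_quartet=2 acc=0xE02 bytes_emitted=0
After char 2 ('T'=19): chars_in_quartet=3 acc=0x38093 bytes_emitted=0
After char 3 ('O'=14): chars_in_quartet=4 acc=0xE024CE -> emit E0 24 CE, reset; bytes_emitted=3
After char 4 ('W'=22): chars_in_quartet=1 acc=0x16 bytes_emitted=3
After char 5 ('V'=21): chars_in_quartet=2 acc=0x595 bytes_emitted=3
After char 6 ('5'=57): chars_in_quartet=3 acc=0x16579 bytes_emitted=3
After char 7 ('Y'=24): chars_in_quartet=4 acc=0x595E58 -> emit 59 5E 58, reset; bytes_emitted=6
After char 8 ('t'=45): chars_in_quartet=1 acc=0x2D bytes_emitted=6
After char 9 ('6'=58): chars_in_quartet=2 acc=0xB7A bytes_emitted=6
After char 10 ('T'=19): chars_in_quartet=3 acc=0x2DE93 bytes_emitted=6
After char 11 ('V'=21): chars_in_quartet=4 acc=0xB7A4D5 -> emit B7 A4 D5, reset; bytes_emitted=9

Answer: 0 0x0 9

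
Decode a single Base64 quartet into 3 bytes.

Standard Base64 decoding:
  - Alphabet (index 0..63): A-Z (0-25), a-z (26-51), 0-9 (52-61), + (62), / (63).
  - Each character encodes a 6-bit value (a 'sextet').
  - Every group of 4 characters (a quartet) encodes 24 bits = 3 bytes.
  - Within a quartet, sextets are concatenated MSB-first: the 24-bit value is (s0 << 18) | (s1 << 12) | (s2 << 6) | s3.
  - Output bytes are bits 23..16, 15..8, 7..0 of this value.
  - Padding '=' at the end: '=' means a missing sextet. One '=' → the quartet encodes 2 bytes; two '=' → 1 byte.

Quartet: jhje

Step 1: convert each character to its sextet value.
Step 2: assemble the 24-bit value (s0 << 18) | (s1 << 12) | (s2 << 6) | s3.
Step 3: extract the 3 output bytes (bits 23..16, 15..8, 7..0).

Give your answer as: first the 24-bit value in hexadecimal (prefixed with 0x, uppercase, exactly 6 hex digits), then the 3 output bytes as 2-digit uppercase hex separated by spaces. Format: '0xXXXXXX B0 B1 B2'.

Sextets: j=35, h=33, j=35, e=30
24-bit: (35<<18) | (33<<12) | (35<<6) | 30
      = 0x8C0000 | 0x021000 | 0x0008C0 | 0x00001E
      = 0x8E18DE
Bytes: (v>>16)&0xFF=8E, (v>>8)&0xFF=18, v&0xFF=DE

Answer: 0x8E18DE 8E 18 DE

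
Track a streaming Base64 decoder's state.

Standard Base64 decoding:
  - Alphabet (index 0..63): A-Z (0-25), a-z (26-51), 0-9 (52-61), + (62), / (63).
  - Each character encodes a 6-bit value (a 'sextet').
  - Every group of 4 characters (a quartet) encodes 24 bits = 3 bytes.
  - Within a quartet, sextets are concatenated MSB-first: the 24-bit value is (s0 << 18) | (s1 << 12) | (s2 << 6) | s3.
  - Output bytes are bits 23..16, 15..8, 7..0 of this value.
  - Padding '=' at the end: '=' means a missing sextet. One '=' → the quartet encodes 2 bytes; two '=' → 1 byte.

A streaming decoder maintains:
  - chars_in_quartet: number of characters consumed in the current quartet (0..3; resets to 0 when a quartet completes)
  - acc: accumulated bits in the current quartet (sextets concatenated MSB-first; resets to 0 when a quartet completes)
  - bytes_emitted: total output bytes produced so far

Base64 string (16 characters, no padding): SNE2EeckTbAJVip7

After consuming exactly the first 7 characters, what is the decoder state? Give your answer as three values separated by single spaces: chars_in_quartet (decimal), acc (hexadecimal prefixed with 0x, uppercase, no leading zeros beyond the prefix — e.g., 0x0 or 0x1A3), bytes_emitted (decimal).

After char 0 ('S'=18): chars_in_quartet=1 acc=0x12 bytes_emitted=0
After char 1 ('N'=13): chars_in_quartet=2 acc=0x48D bytes_emitted=0
After char 2 ('E'=4): chars_in_quartet=3 acc=0x12344 bytes_emitted=0
After char 3 ('2'=54): chars_in_quartet=4 acc=0x48D136 -> emit 48 D1 36, reset; bytes_emitted=3
After char 4 ('E'=4): chars_in_quartet=1 acc=0x4 bytes_emitted=3
After char 5 ('e'=30): chars_in_quartet=2 acc=0x11E bytes_emitted=3
After char 6 ('c'=28): chars_in_quartet=3 acc=0x479C bytes_emitted=3

Answer: 3 0x479C 3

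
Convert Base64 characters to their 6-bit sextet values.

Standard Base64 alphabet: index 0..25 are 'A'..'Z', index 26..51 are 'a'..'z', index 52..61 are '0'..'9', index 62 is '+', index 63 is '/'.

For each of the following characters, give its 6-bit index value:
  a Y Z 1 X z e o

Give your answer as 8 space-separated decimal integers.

Answer: 26 24 25 53 23 51 30 40

Derivation:
'a': a..z range, 26 + ord('a') − ord('a') = 26
'Y': A..Z range, ord('Y') − ord('A') = 24
'Z': A..Z range, ord('Z') − ord('A') = 25
'1': 0..9 range, 52 + ord('1') − ord('0') = 53
'X': A..Z range, ord('X') − ord('A') = 23
'z': a..z range, 26 + ord('z') − ord('a') = 51
'e': a..z range, 26 + ord('e') − ord('a') = 30
'o': a..z range, 26 + ord('o') − ord('a') = 40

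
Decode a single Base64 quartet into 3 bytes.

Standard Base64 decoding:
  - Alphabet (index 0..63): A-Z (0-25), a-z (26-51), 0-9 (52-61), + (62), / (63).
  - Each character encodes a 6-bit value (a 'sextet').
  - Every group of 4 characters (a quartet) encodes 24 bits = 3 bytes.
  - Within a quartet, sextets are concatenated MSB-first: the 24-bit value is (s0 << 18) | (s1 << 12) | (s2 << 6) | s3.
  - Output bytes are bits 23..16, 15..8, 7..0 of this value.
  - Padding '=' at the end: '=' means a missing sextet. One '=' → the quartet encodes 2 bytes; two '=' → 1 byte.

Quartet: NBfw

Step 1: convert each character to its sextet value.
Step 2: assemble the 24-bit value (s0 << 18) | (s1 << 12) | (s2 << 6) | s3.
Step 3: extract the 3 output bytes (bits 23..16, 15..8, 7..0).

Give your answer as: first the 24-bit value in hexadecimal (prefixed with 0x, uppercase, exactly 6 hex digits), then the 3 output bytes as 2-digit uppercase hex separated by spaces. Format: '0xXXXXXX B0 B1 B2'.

Answer: 0x3417F0 34 17 F0

Derivation:
Sextets: N=13, B=1, f=31, w=48
24-bit: (13<<18) | (1<<12) | (31<<6) | 48
      = 0x340000 | 0x001000 | 0x0007C0 | 0x000030
      = 0x3417F0
Bytes: (v>>16)&0xFF=34, (v>>8)&0xFF=17, v&0xFF=F0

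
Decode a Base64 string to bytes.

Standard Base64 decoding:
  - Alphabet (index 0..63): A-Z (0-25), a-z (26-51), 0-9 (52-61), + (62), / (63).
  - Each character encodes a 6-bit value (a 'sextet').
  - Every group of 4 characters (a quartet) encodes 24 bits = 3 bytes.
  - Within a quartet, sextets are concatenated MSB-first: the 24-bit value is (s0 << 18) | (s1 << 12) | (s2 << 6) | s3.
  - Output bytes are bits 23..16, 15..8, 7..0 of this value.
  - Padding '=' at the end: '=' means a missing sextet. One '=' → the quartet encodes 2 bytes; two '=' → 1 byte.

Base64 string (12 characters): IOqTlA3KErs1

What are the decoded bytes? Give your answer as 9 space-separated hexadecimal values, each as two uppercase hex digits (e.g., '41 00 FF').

After char 0 ('I'=8): chars_in_quartet=1 acc=0x8 bytes_emitted=0
After char 1 ('O'=14): chars_in_quartet=2 acc=0x20E bytes_emitted=0
After char 2 ('q'=42): chars_in_quartet=3 acc=0x83AA bytes_emitted=0
After char 3 ('T'=19): chars_in_quartet=4 acc=0x20EA93 -> emit 20 EA 93, reset; bytes_emitted=3
After char 4 ('l'=37): chars_in_quartet=1 acc=0x25 bytes_emitted=3
After char 5 ('A'=0): chars_in_quartet=2 acc=0x940 bytes_emitted=3
After char 6 ('3'=55): chars_in_quartet=3 acc=0x25037 bytes_emitted=3
After char 7 ('K'=10): chars_in_quartet=4 acc=0x940DCA -> emit 94 0D CA, reset; bytes_emitted=6
After char 8 ('E'=4): chars_in_quartet=1 acc=0x4 bytes_emitted=6
After char 9 ('r'=43): chars_in_quartet=2 acc=0x12B bytes_emitted=6
After char 10 ('s'=44): chars_in_quartet=3 acc=0x4AEC bytes_emitted=6
After char 11 ('1'=53): chars_in_quartet=4 acc=0x12BB35 -> emit 12 BB 35, reset; bytes_emitted=9

Answer: 20 EA 93 94 0D CA 12 BB 35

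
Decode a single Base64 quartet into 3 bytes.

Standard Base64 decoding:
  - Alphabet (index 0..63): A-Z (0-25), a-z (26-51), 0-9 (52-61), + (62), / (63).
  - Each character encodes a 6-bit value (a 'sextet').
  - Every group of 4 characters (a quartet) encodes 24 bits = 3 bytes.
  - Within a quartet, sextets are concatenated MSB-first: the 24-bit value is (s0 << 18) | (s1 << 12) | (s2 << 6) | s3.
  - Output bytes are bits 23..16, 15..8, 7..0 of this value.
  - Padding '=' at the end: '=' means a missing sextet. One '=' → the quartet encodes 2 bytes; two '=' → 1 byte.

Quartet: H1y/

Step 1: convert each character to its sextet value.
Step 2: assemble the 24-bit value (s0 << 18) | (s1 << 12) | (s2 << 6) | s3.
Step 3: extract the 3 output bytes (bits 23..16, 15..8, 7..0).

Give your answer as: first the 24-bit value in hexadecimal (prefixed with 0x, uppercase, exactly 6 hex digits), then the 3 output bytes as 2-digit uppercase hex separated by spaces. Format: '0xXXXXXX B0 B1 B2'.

Answer: 0x1F5CBF 1F 5C BF

Derivation:
Sextets: H=7, 1=53, y=50, /=63
24-bit: (7<<18) | (53<<12) | (50<<6) | 63
      = 0x1C0000 | 0x035000 | 0x000C80 | 0x00003F
      = 0x1F5CBF
Bytes: (v>>16)&0xFF=1F, (v>>8)&0xFF=5C, v&0xFF=BF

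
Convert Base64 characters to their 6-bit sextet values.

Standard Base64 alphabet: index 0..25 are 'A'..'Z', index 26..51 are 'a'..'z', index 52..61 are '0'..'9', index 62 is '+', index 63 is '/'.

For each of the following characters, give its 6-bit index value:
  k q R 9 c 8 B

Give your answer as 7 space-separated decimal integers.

'k': a..z range, 26 + ord('k') − ord('a') = 36
'q': a..z range, 26 + ord('q') − ord('a') = 42
'R': A..Z range, ord('R') − ord('A') = 17
'9': 0..9 range, 52 + ord('9') − ord('0') = 61
'c': a..z range, 26 + ord('c') − ord('a') = 28
'8': 0..9 range, 52 + ord('8') − ord('0') = 60
'B': A..Z range, ord('B') − ord('A') = 1

Answer: 36 42 17 61 28 60 1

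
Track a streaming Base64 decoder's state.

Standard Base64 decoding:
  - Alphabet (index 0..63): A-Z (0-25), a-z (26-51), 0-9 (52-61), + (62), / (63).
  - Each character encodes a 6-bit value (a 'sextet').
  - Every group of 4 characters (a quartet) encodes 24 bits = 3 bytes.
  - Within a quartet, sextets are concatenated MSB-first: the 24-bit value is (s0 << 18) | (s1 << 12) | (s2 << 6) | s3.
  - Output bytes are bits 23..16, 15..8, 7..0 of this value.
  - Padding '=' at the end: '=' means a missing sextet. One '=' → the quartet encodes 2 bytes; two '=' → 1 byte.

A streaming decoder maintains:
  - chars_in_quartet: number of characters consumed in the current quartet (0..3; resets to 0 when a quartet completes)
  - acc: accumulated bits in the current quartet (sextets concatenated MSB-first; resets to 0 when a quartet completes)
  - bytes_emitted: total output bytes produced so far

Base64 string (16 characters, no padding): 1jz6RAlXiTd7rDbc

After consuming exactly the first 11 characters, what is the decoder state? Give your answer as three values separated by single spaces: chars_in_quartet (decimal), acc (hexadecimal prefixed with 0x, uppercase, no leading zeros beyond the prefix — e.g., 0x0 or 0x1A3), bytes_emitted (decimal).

After char 0 ('1'=53): chars_in_quartet=1 acc=0x35 bytes_emitted=0
After char 1 ('j'=35): chars_in_quartet=2 acc=0xD63 bytes_emitted=0
After char 2 ('z'=51): chars_in_quartet=3 acc=0x358F3 bytes_emitted=0
After char 3 ('6'=58): chars_in_quartet=4 acc=0xD63CFA -> emit D6 3C FA, reset; bytes_emitted=3
After char 4 ('R'=17): chars_in_quartet=1 acc=0x11 bytes_emitted=3
After char 5 ('A'=0): chars_in_quartet=2 acc=0x440 bytes_emitted=3
After char 6 ('l'=37): chars_in_quartet=3 acc=0x11025 bytes_emitted=3
After char 7 ('X'=23): chars_in_quartet=4 acc=0x440957 -> emit 44 09 57, reset; bytes_emitted=6
After char 8 ('i'=34): chars_in_quartet=1 acc=0x22 bytes_emitted=6
After char 9 ('T'=19): chars_in_quartet=2 acc=0x893 bytes_emitted=6
After char 10 ('d'=29): chars_in_quartet=3 acc=0x224DD bytes_emitted=6

Answer: 3 0x224DD 6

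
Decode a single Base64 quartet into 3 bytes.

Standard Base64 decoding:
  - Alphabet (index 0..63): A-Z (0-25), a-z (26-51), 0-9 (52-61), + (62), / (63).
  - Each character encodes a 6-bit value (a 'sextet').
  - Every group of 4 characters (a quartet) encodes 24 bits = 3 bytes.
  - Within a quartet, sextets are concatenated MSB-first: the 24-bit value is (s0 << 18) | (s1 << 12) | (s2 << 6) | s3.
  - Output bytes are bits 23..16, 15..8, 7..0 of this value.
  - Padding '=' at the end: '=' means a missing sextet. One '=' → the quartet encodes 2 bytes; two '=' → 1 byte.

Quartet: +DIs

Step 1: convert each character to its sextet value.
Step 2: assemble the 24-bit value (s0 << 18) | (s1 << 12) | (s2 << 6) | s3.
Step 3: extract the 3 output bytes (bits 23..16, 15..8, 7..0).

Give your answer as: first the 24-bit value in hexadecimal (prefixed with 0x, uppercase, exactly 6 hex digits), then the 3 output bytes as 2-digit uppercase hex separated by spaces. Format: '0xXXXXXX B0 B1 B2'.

Sextets: +=62, D=3, I=8, s=44
24-bit: (62<<18) | (3<<12) | (8<<6) | 44
      = 0xF80000 | 0x003000 | 0x000200 | 0x00002C
      = 0xF8322C
Bytes: (v>>16)&0xFF=F8, (v>>8)&0xFF=32, v&0xFF=2C

Answer: 0xF8322C F8 32 2C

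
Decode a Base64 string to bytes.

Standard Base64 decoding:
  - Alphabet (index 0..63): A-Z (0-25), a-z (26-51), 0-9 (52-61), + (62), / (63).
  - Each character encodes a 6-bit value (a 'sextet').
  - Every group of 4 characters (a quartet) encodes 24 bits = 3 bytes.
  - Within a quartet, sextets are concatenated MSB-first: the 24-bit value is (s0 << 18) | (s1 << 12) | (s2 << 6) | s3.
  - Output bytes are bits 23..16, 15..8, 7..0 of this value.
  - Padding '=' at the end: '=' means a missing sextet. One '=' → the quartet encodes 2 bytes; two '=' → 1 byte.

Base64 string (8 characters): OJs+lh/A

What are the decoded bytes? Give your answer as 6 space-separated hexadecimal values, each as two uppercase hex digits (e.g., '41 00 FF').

After char 0 ('O'=14): chars_in_quartet=1 acc=0xE bytes_emitted=0
After char 1 ('J'=9): chars_in_quartet=2 acc=0x389 bytes_emitted=0
After char 2 ('s'=44): chars_in_quartet=3 acc=0xE26C bytes_emitted=0
After char 3 ('+'=62): chars_in_quartet=4 acc=0x389B3E -> emit 38 9B 3E, reset; bytes_emitted=3
After char 4 ('l'=37): chars_in_quartet=1 acc=0x25 bytes_emitted=3
After char 5 ('h'=33): chars_in_quartet=2 acc=0x961 bytes_emitted=3
After char 6 ('/'=63): chars_in_quartet=3 acc=0x2587F bytes_emitted=3
After char 7 ('A'=0): chars_in_quartet=4 acc=0x961FC0 -> emit 96 1F C0, reset; bytes_emitted=6

Answer: 38 9B 3E 96 1F C0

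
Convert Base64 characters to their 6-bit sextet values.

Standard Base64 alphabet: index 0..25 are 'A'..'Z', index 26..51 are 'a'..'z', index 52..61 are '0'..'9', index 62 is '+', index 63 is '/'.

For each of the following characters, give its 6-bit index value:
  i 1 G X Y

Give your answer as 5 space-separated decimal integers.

'i': a..z range, 26 + ord('i') − ord('a') = 34
'1': 0..9 range, 52 + ord('1') − ord('0') = 53
'G': A..Z range, ord('G') − ord('A') = 6
'X': A..Z range, ord('X') − ord('A') = 23
'Y': A..Z range, ord('Y') − ord('A') = 24

Answer: 34 53 6 23 24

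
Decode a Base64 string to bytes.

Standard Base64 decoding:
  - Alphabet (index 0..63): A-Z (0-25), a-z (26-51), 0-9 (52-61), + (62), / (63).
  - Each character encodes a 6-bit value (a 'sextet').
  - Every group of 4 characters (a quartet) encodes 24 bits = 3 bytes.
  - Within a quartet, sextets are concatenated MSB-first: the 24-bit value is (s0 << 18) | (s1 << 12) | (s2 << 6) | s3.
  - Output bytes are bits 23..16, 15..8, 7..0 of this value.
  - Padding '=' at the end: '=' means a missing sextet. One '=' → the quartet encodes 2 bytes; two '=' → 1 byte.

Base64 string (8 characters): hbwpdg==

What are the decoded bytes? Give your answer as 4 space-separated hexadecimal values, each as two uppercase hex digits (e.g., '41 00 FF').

Answer: 85 BC 29 76

Derivation:
After char 0 ('h'=33): chars_in_quartet=1 acc=0x21 bytes_emitted=0
After char 1 ('b'=27): chars_in_quartet=2 acc=0x85B bytes_emitted=0
After char 2 ('w'=48): chars_in_quartet=3 acc=0x216F0 bytes_emitted=0
After char 3 ('p'=41): chars_in_quartet=4 acc=0x85BC29 -> emit 85 BC 29, reset; bytes_emitted=3
After char 4 ('d'=29): chars_in_quartet=1 acc=0x1D bytes_emitted=3
After char 5 ('g'=32): chars_in_quartet=2 acc=0x760 bytes_emitted=3
Padding '==': partial quartet acc=0x760 -> emit 76; bytes_emitted=4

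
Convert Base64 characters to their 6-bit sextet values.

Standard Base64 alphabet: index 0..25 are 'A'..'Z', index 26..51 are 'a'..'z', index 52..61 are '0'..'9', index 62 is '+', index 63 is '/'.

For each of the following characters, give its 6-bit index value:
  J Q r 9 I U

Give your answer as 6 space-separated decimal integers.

'J': A..Z range, ord('J') − ord('A') = 9
'Q': A..Z range, ord('Q') − ord('A') = 16
'r': a..z range, 26 + ord('r') − ord('a') = 43
'9': 0..9 range, 52 + ord('9') − ord('0') = 61
'I': A..Z range, ord('I') − ord('A') = 8
'U': A..Z range, ord('U') − ord('A') = 20

Answer: 9 16 43 61 8 20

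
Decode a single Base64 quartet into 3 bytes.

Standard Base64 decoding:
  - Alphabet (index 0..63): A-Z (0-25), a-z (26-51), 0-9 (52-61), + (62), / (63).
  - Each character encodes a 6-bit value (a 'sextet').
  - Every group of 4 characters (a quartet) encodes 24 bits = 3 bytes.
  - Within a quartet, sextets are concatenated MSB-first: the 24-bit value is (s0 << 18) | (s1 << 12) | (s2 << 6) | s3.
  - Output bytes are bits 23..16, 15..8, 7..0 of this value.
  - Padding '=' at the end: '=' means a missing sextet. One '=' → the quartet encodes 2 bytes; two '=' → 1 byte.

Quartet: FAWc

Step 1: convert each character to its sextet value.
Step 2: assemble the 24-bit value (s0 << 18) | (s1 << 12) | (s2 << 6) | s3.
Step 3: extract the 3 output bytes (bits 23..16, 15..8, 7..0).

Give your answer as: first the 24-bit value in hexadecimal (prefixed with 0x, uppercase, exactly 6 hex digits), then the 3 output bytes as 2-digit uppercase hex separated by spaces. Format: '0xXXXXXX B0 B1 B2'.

Sextets: F=5, A=0, W=22, c=28
24-bit: (5<<18) | (0<<12) | (22<<6) | 28
      = 0x140000 | 0x000000 | 0x000580 | 0x00001C
      = 0x14059C
Bytes: (v>>16)&0xFF=14, (v>>8)&0xFF=05, v&0xFF=9C

Answer: 0x14059C 14 05 9C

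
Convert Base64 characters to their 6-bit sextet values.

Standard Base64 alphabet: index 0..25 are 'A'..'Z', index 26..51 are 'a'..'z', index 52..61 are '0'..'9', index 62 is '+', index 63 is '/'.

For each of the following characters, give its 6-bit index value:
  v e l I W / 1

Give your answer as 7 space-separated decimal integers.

Answer: 47 30 37 8 22 63 53

Derivation:
'v': a..z range, 26 + ord('v') − ord('a') = 47
'e': a..z range, 26 + ord('e') − ord('a') = 30
'l': a..z range, 26 + ord('l') − ord('a') = 37
'I': A..Z range, ord('I') − ord('A') = 8
'W': A..Z range, ord('W') − ord('A') = 22
'/': index 63
'1': 0..9 range, 52 + ord('1') − ord('0') = 53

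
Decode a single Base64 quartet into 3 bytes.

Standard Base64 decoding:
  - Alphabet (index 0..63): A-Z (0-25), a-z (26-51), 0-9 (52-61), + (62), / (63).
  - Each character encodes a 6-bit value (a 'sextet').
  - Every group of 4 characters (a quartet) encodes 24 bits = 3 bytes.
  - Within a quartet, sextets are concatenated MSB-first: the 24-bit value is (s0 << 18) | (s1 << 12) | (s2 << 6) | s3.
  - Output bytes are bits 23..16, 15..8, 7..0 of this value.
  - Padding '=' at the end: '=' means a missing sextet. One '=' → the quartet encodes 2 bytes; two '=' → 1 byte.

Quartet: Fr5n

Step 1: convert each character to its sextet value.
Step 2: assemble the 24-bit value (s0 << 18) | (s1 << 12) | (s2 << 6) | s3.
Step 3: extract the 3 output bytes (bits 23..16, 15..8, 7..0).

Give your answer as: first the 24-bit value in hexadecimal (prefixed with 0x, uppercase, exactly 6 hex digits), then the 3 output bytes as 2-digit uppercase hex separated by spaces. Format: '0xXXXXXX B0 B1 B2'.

Sextets: F=5, r=43, 5=57, n=39
24-bit: (5<<18) | (43<<12) | (57<<6) | 39
      = 0x140000 | 0x02B000 | 0x000E40 | 0x000027
      = 0x16BE67
Bytes: (v>>16)&0xFF=16, (v>>8)&0xFF=BE, v&0xFF=67

Answer: 0x16BE67 16 BE 67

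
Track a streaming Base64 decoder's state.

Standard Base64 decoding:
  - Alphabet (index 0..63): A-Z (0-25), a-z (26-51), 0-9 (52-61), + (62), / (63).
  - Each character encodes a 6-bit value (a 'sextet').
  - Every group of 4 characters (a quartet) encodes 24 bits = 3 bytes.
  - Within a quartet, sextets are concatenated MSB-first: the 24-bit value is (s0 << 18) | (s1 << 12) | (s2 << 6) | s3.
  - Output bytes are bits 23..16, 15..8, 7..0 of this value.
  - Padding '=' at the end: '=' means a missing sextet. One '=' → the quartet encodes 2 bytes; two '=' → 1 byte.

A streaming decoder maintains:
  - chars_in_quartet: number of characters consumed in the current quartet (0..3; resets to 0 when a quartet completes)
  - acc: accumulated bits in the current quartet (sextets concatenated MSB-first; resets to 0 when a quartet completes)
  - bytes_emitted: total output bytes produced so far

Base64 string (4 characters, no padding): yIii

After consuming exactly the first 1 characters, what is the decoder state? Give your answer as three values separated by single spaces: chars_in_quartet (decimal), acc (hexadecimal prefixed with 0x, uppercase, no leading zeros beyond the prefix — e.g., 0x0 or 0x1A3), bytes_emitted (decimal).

Answer: 1 0x32 0

Derivation:
After char 0 ('y'=50): chars_in_quartet=1 acc=0x32 bytes_emitted=0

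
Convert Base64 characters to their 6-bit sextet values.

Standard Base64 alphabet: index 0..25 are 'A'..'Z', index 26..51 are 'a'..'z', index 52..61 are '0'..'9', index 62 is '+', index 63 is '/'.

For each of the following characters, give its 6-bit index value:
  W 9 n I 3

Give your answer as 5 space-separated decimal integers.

Answer: 22 61 39 8 55

Derivation:
'W': A..Z range, ord('W') − ord('A') = 22
'9': 0..9 range, 52 + ord('9') − ord('0') = 61
'n': a..z range, 26 + ord('n') − ord('a') = 39
'I': A..Z range, ord('I') − ord('A') = 8
'3': 0..9 range, 52 + ord('3') − ord('0') = 55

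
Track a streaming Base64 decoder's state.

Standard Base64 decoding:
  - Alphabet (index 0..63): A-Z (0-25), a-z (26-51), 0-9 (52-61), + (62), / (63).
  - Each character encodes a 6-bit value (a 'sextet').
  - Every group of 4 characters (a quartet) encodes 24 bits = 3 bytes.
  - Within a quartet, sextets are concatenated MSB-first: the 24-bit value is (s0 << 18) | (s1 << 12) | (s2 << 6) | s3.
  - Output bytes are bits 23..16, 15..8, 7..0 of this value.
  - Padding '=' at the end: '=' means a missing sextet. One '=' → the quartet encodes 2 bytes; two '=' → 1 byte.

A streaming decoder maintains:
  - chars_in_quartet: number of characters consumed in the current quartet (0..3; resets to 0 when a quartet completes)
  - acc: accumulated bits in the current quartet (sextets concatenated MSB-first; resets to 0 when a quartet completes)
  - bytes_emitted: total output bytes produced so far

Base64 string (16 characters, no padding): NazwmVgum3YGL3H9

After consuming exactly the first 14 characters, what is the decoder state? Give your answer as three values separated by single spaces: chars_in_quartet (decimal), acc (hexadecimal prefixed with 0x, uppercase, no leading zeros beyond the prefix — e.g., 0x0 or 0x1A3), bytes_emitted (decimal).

After char 0 ('N'=13): chars_in_quartet=1 acc=0xD bytes_emitted=0
After char 1 ('a'=26): chars_in_quartet=2 acc=0x35A bytes_emitted=0
After char 2 ('z'=51): chars_in_quartet=3 acc=0xD6B3 bytes_emitted=0
After char 3 ('w'=48): chars_in_quartet=4 acc=0x35ACF0 -> emit 35 AC F0, reset; bytes_emitted=3
After char 4 ('m'=38): chars_in_quartet=1 acc=0x26 bytes_emitted=3
After char 5 ('V'=21): chars_in_quartet=2 acc=0x995 bytes_emitted=3
After char 6 ('g'=32): chars_in_quartet=3 acc=0x26560 bytes_emitted=3
After char 7 ('u'=46): chars_in_quartet=4 acc=0x99582E -> emit 99 58 2E, reset; bytes_emitted=6
After char 8 ('m'=38): chars_in_quartet=1 acc=0x26 bytes_emitted=6
After char 9 ('3'=55): chars_in_quartet=2 acc=0x9B7 bytes_emitted=6
After char 10 ('Y'=24): chars_in_quartet=3 acc=0x26DD8 bytes_emitted=6
After char 11 ('G'=6): chars_in_quartet=4 acc=0x9B7606 -> emit 9B 76 06, reset; bytes_emitted=9
After char 12 ('L'=11): chars_in_quartet=1 acc=0xB bytes_emitted=9
After char 13 ('3'=55): chars_in_quartet=2 acc=0x2F7 bytes_emitted=9

Answer: 2 0x2F7 9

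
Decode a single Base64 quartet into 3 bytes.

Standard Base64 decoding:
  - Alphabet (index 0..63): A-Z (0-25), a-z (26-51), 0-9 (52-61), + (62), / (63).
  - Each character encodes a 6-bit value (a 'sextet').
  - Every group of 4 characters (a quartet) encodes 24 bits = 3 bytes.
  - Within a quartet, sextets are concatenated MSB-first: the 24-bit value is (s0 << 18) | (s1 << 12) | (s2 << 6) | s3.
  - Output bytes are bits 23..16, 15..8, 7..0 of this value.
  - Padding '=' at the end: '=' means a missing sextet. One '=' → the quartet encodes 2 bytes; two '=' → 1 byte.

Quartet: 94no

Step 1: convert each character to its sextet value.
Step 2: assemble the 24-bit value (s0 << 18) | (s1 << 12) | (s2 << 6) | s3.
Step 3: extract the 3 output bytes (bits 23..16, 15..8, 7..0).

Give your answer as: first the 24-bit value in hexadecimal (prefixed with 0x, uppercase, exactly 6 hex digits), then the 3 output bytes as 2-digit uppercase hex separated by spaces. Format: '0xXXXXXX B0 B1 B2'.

Sextets: 9=61, 4=56, n=39, o=40
24-bit: (61<<18) | (56<<12) | (39<<6) | 40
      = 0xF40000 | 0x038000 | 0x0009C0 | 0x000028
      = 0xF789E8
Bytes: (v>>16)&0xFF=F7, (v>>8)&0xFF=89, v&0xFF=E8

Answer: 0xF789E8 F7 89 E8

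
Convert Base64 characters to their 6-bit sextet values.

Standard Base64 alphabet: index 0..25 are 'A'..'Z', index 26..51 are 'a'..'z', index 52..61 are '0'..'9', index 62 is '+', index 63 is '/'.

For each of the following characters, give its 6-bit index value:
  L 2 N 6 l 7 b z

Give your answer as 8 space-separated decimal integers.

Answer: 11 54 13 58 37 59 27 51

Derivation:
'L': A..Z range, ord('L') − ord('A') = 11
'2': 0..9 range, 52 + ord('2') − ord('0') = 54
'N': A..Z range, ord('N') − ord('A') = 13
'6': 0..9 range, 52 + ord('6') − ord('0') = 58
'l': a..z range, 26 + ord('l') − ord('a') = 37
'7': 0..9 range, 52 + ord('7') − ord('0') = 59
'b': a..z range, 26 + ord('b') − ord('a') = 27
'z': a..z range, 26 + ord('z') − ord('a') = 51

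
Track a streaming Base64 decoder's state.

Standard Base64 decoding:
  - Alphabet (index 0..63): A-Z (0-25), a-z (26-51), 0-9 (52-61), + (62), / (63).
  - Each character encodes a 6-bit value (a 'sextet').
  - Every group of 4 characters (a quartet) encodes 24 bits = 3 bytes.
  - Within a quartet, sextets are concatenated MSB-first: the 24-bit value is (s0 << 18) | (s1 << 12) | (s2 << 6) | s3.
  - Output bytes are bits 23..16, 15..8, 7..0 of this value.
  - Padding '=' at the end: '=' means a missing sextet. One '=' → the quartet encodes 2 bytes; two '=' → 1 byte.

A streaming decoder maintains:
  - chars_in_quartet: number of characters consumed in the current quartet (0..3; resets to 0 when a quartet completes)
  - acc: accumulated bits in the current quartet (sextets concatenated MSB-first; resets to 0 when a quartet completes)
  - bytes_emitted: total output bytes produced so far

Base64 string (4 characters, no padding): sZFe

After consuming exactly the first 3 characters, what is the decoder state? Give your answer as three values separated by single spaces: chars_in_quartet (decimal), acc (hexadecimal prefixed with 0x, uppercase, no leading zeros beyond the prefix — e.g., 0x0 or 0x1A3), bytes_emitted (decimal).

Answer: 3 0x2C645 0

Derivation:
After char 0 ('s'=44): chars_in_quartet=1 acc=0x2C bytes_emitted=0
After char 1 ('Z'=25): chars_in_quartet=2 acc=0xB19 bytes_emitted=0
After char 2 ('F'=5): chars_in_quartet=3 acc=0x2C645 bytes_emitted=0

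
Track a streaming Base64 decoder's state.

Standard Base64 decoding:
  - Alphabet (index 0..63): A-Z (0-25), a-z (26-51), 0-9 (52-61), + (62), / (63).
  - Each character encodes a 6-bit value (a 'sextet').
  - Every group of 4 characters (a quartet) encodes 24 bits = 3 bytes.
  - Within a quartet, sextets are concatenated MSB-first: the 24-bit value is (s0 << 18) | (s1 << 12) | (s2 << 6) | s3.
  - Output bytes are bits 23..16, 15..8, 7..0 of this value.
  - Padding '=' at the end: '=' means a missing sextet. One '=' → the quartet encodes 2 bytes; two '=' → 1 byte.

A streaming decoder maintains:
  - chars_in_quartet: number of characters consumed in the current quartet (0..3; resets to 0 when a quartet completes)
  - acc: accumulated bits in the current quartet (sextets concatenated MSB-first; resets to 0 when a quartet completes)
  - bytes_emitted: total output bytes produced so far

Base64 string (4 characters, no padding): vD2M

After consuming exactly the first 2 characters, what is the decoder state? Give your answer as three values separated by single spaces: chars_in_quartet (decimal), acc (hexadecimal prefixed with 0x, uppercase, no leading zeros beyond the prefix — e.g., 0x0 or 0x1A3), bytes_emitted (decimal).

Answer: 2 0xBC3 0

Derivation:
After char 0 ('v'=47): chars_in_quartet=1 acc=0x2F bytes_emitted=0
After char 1 ('D'=3): chars_in_quartet=2 acc=0xBC3 bytes_emitted=0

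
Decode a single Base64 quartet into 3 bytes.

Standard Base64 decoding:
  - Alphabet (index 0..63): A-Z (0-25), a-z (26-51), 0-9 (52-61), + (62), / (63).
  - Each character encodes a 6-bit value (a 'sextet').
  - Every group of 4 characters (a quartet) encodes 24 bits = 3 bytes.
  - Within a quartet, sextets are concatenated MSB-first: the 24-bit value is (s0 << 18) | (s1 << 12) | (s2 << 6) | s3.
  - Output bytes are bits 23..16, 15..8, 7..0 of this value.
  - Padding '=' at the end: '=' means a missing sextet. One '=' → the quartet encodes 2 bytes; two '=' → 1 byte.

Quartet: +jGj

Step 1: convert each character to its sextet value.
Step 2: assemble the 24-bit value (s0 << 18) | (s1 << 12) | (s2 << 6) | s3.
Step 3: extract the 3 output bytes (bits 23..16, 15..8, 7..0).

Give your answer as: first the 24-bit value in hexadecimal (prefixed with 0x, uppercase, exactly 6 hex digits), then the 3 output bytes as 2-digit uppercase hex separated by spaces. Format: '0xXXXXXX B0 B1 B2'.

Answer: 0xFA31A3 FA 31 A3

Derivation:
Sextets: +=62, j=35, G=6, j=35
24-bit: (62<<18) | (35<<12) | (6<<6) | 35
      = 0xF80000 | 0x023000 | 0x000180 | 0x000023
      = 0xFA31A3
Bytes: (v>>16)&0xFF=FA, (v>>8)&0xFF=31, v&0xFF=A3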